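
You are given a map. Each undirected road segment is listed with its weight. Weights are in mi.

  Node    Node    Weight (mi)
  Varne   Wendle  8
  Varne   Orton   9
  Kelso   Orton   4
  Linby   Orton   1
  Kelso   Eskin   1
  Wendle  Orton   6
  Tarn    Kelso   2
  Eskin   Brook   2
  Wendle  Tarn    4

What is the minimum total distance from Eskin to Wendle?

Running Dijkstra from Eskin:
Eskin: 0
Kelso: 1  (via Eskin)
Brook: 2  (via Eskin)
Tarn: 3  (via Kelso)
Orton: 5  (via Kelso)
Linby: 6  (via Orton)
Wendle: 7  (via Tarn)
Shortest route: Eskin–Kelso–Tarn–Wendle = 7 mi.

7 mi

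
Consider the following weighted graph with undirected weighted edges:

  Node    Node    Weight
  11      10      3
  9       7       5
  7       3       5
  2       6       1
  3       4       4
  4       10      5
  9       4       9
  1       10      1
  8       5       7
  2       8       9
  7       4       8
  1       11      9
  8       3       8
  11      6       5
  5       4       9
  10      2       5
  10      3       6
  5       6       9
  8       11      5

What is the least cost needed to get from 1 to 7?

12

Settle nodes by increasing distance from 1:
1: 0
10: 1  (via 1)
11: 4  (via 10)
2: 6  (via 10)
4: 6  (via 10)
3: 7  (via 10)
6: 7  (via 2)
8: 9  (via 11)
7: 12  (via 3)
Shortest route: 1–10–3–7 = 12.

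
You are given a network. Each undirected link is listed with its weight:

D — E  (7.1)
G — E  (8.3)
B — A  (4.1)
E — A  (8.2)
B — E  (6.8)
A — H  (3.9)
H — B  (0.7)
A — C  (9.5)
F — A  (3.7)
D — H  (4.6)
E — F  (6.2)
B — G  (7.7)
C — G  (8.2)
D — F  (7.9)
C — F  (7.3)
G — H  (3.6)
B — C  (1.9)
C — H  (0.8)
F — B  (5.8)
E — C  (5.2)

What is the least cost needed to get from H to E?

6

Candidate routes:
H → B → E: 0.7+6.8 = 7.5
H → B → C → E: 0.7+1.9+5.2 = 7.8
H → C → E: 0.8+5.2 = 6
The minimum is 6 via H → C → E.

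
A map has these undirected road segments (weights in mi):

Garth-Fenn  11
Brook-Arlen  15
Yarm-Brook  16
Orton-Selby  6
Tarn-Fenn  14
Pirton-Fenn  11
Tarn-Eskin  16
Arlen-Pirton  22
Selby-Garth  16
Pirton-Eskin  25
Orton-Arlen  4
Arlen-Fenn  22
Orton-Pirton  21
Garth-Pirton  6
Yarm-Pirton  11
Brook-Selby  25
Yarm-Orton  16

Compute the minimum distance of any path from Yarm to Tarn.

36 mi

Shortest distances from Yarm:
Yarm: 0
Pirton: 11  (via Yarm)
Brook: 16  (via Yarm)
Orton: 16  (via Yarm)
Garth: 17  (via Pirton)
Arlen: 20  (via Orton)
Fenn: 22  (via Pirton)
Selby: 22  (via Orton)
Tarn: 36  (via Fenn)
Shortest route: Yarm–Pirton–Fenn–Tarn = 36 mi.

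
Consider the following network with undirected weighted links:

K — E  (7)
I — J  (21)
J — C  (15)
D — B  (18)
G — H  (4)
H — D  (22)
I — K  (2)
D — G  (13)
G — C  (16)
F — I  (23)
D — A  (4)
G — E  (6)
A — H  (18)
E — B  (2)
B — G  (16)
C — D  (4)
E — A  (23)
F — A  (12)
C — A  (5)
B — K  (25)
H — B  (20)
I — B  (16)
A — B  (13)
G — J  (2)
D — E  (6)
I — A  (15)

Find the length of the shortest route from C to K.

17

Settle nodes by increasing distance from C:
C: 0
D: 4  (via C)
A: 5  (via C)
E: 10  (via D)
B: 12  (via E)
J: 15  (via C)
G: 16  (via C)
F: 17  (via A)
K: 17  (via E)
Shortest route: C–D–E–K = 17.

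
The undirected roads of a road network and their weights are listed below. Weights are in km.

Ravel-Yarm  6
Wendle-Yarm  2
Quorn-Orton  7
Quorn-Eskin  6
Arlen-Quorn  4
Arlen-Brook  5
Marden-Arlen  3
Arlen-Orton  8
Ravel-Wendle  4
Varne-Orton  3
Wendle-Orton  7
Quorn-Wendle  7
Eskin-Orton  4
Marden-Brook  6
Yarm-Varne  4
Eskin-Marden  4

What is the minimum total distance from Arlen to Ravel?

Compare a few routes:
Arlen - Quorn - Wendle - Yarm - Ravel: 4+7+2+6 = 19
Arlen - Quorn - Wendle - Ravel: 4+7+4 = 15
Arlen - Orton - Wendle - Ravel: 8+7+4 = 19
The minimum is 15 km via Arlen - Quorn - Wendle - Ravel.

15 km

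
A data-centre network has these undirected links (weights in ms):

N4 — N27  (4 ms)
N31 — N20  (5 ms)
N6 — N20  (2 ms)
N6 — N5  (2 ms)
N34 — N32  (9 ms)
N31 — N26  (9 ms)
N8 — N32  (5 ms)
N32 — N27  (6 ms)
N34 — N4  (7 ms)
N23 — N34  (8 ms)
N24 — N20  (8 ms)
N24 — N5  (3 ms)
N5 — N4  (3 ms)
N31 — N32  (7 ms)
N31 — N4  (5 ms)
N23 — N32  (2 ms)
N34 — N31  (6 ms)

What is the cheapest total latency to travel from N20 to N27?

11 ms

Compare a few routes:
N20 - N6 - N5 - N4 - N27: 2+2+3+4 = 11
N20 - N31 - N4 - N27: 5+5+4 = 14
The minimum is 11 ms via N20 - N6 - N5 - N4 - N27.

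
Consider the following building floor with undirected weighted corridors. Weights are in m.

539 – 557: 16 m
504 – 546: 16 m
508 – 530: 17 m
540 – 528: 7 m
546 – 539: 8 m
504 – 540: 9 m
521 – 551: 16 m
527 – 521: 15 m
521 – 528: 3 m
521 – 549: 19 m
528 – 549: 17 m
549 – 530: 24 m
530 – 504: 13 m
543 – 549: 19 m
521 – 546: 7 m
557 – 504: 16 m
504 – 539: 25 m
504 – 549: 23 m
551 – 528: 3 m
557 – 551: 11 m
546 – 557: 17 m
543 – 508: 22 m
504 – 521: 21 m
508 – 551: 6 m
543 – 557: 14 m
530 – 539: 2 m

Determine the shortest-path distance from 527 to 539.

30 m

Compare a few routes:
527–521–546–539: 15+7+8 = 30
527–521–528–551–557–539: 15+3+3+11+16 = 48
527–521–528–551–508–530–539: 15+3+3+6+17+2 = 46
The minimum is 30 m via 527–521–546–539.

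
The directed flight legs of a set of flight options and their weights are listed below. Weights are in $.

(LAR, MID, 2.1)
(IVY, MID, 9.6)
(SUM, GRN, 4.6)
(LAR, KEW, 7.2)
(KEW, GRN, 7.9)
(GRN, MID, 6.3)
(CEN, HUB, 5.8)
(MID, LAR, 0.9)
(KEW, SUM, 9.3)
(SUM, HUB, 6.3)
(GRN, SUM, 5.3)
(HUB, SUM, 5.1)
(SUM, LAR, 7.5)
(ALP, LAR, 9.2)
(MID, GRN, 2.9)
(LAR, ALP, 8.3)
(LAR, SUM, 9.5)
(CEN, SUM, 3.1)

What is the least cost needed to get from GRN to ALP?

$15.5

Running Dijkstra from GRN:
GRN: 0
SUM: 5.3  (via GRN)
MID: 6.3  (via GRN)
LAR: 7.2  (via MID)
HUB: 11.6  (via SUM)
KEW: 14.4  (via LAR)
ALP: 15.5  (via LAR)
Shortest route: GRN → MID → LAR → ALP = $15.5.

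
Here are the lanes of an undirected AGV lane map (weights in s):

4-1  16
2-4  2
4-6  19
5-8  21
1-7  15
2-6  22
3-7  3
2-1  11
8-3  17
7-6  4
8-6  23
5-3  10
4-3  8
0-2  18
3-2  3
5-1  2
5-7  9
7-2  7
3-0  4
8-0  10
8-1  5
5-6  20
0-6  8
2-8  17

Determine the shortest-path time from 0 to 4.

Enumerating some paths:
0–2–4: 18+2 = 20
0–3–7–2–4: 4+3+7+2 = 16
0–3–4: 4+8 = 12
0–3–2–4: 4+3+2 = 9
The minimum is 9 s via 0–3–2–4.

9 s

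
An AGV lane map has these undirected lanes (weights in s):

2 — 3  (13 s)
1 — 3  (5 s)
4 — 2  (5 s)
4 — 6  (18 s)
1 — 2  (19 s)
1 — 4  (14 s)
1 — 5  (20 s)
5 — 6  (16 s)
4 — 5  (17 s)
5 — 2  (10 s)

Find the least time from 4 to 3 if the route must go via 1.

19 s

Shortest 4→1: 4 → 1 = 14
Best 1 to 3: 1 → 3 costing 5
Total via 1: 14 + 5 = 19 s.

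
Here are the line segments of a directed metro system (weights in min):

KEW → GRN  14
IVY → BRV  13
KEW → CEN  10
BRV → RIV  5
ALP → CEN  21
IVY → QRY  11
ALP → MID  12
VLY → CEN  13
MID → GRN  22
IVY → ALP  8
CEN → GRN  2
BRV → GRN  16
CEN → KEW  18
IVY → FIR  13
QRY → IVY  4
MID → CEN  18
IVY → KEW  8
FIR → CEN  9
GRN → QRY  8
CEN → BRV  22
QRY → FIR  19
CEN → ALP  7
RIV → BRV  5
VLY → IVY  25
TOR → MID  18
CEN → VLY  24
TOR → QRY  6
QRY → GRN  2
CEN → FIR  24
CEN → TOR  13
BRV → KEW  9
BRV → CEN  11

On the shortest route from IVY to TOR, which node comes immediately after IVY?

Compare a few routes:
IVY–KEW–CEN–TOR: 8+10+13 = 31
IVY–FIR–CEN–TOR: 13+9+13 = 35
The minimum is 31 min via IVY–KEW–CEN–TOR.
So from IVY the first move is to KEW.

KEW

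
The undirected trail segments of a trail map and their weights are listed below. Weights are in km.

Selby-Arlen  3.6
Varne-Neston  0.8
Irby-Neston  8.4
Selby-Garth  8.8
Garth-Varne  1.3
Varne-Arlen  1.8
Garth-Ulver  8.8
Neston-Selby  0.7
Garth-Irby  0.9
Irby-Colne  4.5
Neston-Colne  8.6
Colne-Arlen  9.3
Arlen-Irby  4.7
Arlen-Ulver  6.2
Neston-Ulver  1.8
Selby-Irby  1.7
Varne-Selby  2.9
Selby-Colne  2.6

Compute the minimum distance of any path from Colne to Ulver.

5.1 km

Candidate routes:
Colne → Selby → Varne → Neston → Ulver: 2.6+2.9+0.8+1.8 = 8.1
Colne → Selby → Neston → Ulver: 2.6+0.7+1.8 = 5.1
Cheapest is Colne → Selby → Neston → Ulver at 5.1 km.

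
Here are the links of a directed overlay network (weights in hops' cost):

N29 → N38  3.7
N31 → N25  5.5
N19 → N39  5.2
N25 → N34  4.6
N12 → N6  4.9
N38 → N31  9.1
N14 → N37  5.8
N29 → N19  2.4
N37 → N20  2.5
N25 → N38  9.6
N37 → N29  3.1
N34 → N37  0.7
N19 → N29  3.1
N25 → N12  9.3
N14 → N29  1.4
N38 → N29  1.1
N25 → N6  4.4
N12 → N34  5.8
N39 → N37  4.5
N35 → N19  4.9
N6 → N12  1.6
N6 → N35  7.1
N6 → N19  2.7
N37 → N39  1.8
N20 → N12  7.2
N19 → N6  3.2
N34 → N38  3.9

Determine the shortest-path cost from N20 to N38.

16.9 hops' cost

Enumerating some paths:
N20 → N12 → N34 → N37 → N29 → N38: 7.2+5.8+0.7+3.1+3.7 = 20.5
N20 → N12 → N6 → N19 → N29 → N38: 7.2+4.9+2.7+3.1+3.7 = 21.6
N20 → N12 → N34 → N38: 7.2+5.8+3.9 = 16.9
N20 → N12 → N6 → N35 → N19 → N29 → N38: 7.2+4.9+7.1+4.9+3.1+3.7 = 30.9
Cheapest is N20 → N12 → N34 → N38 at 16.9 hops' cost.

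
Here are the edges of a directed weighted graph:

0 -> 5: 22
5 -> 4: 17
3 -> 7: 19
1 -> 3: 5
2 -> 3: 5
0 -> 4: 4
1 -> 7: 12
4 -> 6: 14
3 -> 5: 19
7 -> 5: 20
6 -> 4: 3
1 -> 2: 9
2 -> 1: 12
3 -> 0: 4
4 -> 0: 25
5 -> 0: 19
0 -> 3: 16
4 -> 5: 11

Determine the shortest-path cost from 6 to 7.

63

Enumerating some paths:
6 - 4 - 0 - 3 - 7: 3+25+16+19 = 63
6 - 4 - 5 - 0 - 3 - 7: 3+11+19+16+19 = 68
The minimum is 63 via 6 - 4 - 0 - 3 - 7.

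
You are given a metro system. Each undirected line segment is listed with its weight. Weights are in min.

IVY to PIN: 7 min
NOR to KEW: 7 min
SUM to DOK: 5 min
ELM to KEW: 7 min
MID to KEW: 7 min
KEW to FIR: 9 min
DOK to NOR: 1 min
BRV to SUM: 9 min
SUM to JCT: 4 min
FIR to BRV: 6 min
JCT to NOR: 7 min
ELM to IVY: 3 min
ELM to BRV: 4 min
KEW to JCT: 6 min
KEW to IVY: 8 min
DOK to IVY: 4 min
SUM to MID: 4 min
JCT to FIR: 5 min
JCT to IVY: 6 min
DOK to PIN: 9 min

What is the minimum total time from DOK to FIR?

Candidate routes:
DOK → NOR → JCT → FIR: 1+7+5 = 13
DOK → SUM → JCT → FIR: 5+4+5 = 14
The minimum is 13 min via DOK → NOR → JCT → FIR.

13 min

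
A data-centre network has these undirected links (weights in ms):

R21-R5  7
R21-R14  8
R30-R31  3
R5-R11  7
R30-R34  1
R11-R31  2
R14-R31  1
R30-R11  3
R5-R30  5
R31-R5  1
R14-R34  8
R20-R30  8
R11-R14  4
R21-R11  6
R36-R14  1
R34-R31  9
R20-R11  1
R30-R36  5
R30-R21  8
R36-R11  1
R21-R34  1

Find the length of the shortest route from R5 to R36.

Compare a few routes:
R5–R31–R14–R11–R36: 1+1+4+1 = 7
R5–R31–R14–R36: 1+1+1 = 3
R5–R31–R11–R36: 1+2+1 = 4
The minimum is 3 ms via R5–R31–R14–R36.

3 ms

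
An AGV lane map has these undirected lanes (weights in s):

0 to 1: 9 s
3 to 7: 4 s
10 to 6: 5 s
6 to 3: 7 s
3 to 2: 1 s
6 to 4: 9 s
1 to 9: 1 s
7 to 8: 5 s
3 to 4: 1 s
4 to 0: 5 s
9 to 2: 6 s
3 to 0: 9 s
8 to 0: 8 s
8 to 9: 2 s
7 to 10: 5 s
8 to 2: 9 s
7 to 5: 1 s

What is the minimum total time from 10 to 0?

Settle nodes by increasing distance from 10:
10: 0
6: 5  (via 10)
7: 5  (via 10)
5: 6  (via 7)
3: 9  (via 7)
2: 10  (via 3)
4: 10  (via 3)
8: 10  (via 7)
9: 12  (via 8)
1: 13  (via 9)
0: 15  (via 4)
Shortest route: 10–7–3–4–0 = 15 s.

15 s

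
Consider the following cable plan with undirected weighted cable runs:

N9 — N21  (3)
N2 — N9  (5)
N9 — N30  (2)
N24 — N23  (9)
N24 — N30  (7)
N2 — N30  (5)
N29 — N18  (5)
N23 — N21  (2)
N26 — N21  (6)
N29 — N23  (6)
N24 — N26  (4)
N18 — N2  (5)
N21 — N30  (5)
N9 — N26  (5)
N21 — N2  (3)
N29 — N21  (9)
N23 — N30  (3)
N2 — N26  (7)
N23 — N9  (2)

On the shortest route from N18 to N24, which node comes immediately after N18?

N2

Candidate routes:
N18 - N2 - N21 - N26 - N24: 5+3+6+4 = 18
N18 - N2 - N26 - N24: 5+7+4 = 16
N18 - N2 - N30 - N24: 5+5+7 = 17
The minimum is 16 via N18 - N2 - N26 - N24.
So from N18 the first move is to N2.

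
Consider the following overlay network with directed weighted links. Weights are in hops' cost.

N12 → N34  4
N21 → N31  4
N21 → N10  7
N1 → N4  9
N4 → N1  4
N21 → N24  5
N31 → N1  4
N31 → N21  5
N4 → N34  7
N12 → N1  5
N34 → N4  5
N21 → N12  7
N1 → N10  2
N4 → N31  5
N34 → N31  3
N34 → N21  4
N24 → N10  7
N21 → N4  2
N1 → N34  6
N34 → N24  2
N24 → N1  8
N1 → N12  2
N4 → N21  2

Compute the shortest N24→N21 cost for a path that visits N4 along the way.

Shortest N24→N4: N24 → N1 → N4 = 17
Best N4 to N21: N4 → N21 costing 2
Total via N4: 17 + 2 = 19 hops' cost.

19 hops' cost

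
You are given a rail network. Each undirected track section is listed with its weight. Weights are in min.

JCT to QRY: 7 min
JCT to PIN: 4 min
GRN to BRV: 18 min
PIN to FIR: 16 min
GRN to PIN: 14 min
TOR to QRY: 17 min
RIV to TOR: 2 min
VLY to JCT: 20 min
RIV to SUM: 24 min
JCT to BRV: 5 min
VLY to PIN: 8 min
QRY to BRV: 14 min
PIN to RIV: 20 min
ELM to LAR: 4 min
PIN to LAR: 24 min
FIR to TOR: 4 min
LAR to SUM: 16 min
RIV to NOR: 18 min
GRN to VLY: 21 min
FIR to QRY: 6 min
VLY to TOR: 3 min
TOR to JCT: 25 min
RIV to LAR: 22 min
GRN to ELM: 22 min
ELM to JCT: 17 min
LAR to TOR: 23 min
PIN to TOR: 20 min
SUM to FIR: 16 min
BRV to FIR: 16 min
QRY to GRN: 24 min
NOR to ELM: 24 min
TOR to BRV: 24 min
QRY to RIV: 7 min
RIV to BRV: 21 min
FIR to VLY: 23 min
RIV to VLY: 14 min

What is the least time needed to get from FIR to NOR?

24 min

Settle nodes by increasing distance from FIR:
FIR: 0
TOR: 4  (via FIR)
RIV: 6  (via TOR)
QRY: 6  (via FIR)
VLY: 7  (via TOR)
JCT: 13  (via QRY)
PIN: 15  (via VLY)
BRV: 16  (via FIR)
SUM: 16  (via FIR)
NOR: 24  (via RIV)
Shortest route: FIR–TOR–RIV–NOR = 24 min.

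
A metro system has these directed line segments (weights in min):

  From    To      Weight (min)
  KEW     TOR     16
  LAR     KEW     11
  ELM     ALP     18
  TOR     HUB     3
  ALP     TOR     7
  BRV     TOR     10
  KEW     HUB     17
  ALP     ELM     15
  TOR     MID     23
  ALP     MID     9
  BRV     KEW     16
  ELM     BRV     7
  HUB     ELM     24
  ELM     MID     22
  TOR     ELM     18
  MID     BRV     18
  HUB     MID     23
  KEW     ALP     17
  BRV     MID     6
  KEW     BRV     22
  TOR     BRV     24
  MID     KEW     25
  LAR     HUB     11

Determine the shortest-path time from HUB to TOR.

Compare a few routes:
HUB - MID - BRV - TOR: 23+18+10 = 51
HUB - ELM - ALP - TOR: 24+18+7 = 49
HUB - ELM - BRV - TOR: 24+7+10 = 41
The minimum is 41 min via HUB - ELM - BRV - TOR.

41 min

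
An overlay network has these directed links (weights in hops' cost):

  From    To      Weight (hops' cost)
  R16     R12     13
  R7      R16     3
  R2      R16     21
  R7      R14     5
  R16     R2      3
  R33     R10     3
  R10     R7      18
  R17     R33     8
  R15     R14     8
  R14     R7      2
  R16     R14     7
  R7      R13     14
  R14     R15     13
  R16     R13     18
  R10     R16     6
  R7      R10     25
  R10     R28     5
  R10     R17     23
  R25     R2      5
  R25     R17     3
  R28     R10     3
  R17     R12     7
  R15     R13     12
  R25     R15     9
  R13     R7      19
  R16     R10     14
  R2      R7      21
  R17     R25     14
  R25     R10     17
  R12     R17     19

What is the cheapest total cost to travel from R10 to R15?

26 hops' cost

Compare a few routes:
R10 - R17 - R25 - R15: 23+14+9 = 46
R10 - R7 - R16 - R14 - R15: 18+3+7+13 = 41
R10 - R16 - R14 - R15: 6+7+13 = 26
R10 - R7 - R14 - R15: 18+5+13 = 36
The minimum is 26 hops' cost via R10 - R16 - R14 - R15.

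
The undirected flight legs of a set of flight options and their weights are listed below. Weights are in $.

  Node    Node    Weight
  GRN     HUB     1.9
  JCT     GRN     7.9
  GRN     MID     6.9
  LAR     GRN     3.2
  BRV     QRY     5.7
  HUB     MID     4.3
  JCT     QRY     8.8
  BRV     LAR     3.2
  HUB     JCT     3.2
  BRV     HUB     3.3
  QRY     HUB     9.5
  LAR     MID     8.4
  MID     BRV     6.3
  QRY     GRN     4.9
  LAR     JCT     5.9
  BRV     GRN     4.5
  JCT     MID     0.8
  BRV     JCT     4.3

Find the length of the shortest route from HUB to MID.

$4

Compare a few routes:
HUB → BRV → JCT → MID: 3.3+4.3+0.8 = 8.4
HUB → MID: 4.3 = 4.3
HUB → JCT → MID: 3.2+0.8 = 4
Cheapest is HUB → JCT → MID at $4.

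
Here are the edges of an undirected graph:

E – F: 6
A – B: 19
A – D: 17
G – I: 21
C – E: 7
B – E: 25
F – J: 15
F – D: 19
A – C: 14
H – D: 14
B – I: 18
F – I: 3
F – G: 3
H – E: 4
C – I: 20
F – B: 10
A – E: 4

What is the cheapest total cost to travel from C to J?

Candidate routes:
C - I - F - J: 20+3+15 = 38
C - E - F - J: 7+6+15 = 28
C - A - E - F - J: 14+4+6+15 = 39
Cheapest is C - E - F - J at 28.

28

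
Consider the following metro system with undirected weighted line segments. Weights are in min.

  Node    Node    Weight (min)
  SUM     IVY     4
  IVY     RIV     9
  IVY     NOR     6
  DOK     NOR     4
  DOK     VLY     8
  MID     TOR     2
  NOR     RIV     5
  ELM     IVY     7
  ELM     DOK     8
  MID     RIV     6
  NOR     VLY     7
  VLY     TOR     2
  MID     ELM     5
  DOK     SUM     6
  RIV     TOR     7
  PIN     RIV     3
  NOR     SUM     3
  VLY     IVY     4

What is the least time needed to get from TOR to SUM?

10 min

Shortest distances from TOR:
TOR: 0
MID: 2  (via TOR)
VLY: 2  (via TOR)
IVY: 6  (via VLY)
ELM: 7  (via MID)
RIV: 7  (via TOR)
NOR: 9  (via VLY)
DOK: 10  (via VLY)
SUM: 10  (via IVY)
Shortest route: TOR–VLY–IVY–SUM = 10 min.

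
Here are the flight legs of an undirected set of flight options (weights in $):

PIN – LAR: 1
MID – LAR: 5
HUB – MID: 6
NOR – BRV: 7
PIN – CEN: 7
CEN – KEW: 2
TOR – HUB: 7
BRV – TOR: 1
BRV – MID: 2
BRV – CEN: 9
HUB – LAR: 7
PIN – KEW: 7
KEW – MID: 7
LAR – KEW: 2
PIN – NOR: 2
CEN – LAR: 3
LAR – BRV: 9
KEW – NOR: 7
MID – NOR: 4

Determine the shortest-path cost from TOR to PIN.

Compare a few routes:
TOR - BRV - NOR - PIN: 1+7+2 = 10
TOR - BRV - MID - NOR - PIN: 1+2+4+2 = 9
The minimum is $9 via TOR - BRV - MID - NOR - PIN.

$9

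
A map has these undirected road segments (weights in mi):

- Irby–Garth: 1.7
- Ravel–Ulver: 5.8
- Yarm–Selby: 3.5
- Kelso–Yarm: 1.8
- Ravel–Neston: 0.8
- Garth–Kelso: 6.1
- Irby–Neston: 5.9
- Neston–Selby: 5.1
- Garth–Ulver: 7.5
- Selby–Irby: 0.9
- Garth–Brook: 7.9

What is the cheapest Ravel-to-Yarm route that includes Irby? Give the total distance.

Shortest Ravel→Irby: Ravel → Neston → Irby = 6.7
Shortest Irby→Yarm: Irby → Selby → Yarm = 4.4
Total via Irby: 6.7 + 4.4 = 11.1 mi.

11.1 mi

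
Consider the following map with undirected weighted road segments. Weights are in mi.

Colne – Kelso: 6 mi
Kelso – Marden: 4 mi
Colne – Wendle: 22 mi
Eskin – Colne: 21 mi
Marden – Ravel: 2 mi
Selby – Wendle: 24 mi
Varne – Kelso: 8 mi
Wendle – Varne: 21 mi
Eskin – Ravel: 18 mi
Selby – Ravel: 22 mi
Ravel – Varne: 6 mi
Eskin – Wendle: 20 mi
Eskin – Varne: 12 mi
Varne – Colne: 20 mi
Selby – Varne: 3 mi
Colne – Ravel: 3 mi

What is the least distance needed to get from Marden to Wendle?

Enumerating some paths:
Marden - Ravel - Varne - Wendle: 2+6+21 = 29
Marden - Ravel - Colne - Wendle: 2+3+22 = 27
Cheapest is Marden - Ravel - Colne - Wendle at 27 mi.

27 mi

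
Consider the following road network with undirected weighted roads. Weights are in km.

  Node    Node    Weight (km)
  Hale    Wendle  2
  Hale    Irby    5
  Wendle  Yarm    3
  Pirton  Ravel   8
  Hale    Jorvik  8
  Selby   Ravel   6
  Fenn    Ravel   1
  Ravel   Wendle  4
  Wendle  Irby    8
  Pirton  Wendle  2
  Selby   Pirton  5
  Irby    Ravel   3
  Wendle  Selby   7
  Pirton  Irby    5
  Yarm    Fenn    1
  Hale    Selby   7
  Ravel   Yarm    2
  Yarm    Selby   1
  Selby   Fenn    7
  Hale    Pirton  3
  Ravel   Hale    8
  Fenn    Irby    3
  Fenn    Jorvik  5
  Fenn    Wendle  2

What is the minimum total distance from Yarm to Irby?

Settle nodes by increasing distance from Yarm:
Yarm: 0
Selby: 1  (via Yarm)
Fenn: 1  (via Yarm)
Ravel: 2  (via Yarm)
Wendle: 3  (via Yarm)
Irby: 4  (via Fenn)
Shortest route: Yarm → Fenn → Irby = 4 km.

4 km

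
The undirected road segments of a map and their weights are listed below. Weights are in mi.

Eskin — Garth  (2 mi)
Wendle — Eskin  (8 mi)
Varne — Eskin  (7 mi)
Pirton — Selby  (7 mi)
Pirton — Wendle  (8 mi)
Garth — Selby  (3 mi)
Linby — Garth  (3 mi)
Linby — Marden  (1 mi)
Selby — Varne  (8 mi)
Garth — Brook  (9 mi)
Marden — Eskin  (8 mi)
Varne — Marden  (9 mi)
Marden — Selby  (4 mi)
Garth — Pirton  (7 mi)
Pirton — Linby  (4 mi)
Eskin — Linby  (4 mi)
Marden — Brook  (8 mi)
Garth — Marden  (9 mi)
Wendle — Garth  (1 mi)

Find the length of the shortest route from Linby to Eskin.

4 mi

Compare a few routes:
Linby–Marden–Selby–Garth–Eskin: 1+4+3+2 = 10
Linby–Eskin: 4 = 4
Linby–Marden–Eskin: 1+8 = 9
Linby–Garth–Eskin: 3+2 = 5
Cheapest is Linby–Eskin at 4 mi.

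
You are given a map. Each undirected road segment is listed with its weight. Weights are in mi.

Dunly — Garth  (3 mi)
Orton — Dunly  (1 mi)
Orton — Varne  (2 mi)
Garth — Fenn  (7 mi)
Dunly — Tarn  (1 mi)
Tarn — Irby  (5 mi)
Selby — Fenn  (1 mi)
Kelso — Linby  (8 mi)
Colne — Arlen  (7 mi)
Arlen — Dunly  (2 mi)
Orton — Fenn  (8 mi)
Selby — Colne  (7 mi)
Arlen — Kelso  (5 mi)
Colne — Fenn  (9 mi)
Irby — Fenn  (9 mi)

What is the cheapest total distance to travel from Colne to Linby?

20 mi

Enumerating some paths:
Colne → Selby → Fenn → Orton → Dunly → Arlen → Kelso → Linby: 7+1+8+1+2+5+8 = 32
Colne → Fenn → Orton → Dunly → Arlen → Kelso → Linby: 9+8+1+2+5+8 = 33
Colne → Arlen → Kelso → Linby: 7+5+8 = 20
The minimum is 20 mi via Colne → Arlen → Kelso → Linby.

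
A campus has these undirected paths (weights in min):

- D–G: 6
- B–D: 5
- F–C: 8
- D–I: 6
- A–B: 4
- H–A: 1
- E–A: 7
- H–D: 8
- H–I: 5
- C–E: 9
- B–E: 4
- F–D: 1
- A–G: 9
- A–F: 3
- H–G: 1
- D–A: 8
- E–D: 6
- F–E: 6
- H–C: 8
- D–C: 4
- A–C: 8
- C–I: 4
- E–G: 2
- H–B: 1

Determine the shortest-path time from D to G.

Enumerating some paths:
D–H–G: 8+1 = 9
D–G: 6 = 6
D–E–G: 6+2 = 8
D–B–H–G: 5+1+1 = 7
Cheapest is D–G at 6 min.

6 min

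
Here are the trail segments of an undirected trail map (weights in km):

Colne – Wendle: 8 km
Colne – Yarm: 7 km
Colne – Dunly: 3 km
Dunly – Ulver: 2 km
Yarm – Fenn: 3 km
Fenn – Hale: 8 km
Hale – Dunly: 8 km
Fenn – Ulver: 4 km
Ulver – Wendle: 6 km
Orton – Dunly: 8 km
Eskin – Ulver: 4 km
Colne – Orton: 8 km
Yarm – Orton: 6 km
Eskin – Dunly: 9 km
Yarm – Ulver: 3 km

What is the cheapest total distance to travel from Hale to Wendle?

16 km

Enumerating some paths:
Hale–Fenn–Ulver–Wendle: 8+4+6 = 18
Hale–Fenn–Yarm–Ulver–Wendle: 8+3+3+6 = 20
Hale–Dunly–Colne–Wendle: 8+3+8 = 19
Hale–Dunly–Ulver–Wendle: 8+2+6 = 16
The minimum is 16 km via Hale–Dunly–Ulver–Wendle.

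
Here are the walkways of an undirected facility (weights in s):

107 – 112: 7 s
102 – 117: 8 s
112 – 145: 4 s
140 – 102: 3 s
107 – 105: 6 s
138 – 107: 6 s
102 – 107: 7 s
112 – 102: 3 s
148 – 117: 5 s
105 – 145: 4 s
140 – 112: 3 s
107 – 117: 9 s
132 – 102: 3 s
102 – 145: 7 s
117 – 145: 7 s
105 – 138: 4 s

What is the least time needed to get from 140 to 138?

15 s

Enumerating some paths:
140 - 102 - 107 - 138: 3+7+6 = 16
140 - 112 - 107 - 138: 3+7+6 = 16
140 - 112 - 145 - 105 - 138: 3+4+4+4 = 15
The minimum is 15 s via 140 - 112 - 145 - 105 - 138.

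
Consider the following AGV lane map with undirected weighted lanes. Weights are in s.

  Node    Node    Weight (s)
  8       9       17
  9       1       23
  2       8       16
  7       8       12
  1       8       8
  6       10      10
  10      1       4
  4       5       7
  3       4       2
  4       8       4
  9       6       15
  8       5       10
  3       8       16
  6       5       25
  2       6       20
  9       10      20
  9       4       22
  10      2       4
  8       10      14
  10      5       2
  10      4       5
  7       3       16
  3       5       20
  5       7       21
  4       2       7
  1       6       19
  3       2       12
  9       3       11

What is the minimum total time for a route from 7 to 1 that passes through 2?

Best 7 to 2: 7 → 8 → 4 → 2 costing 23
Best 2 to 1: 2 → 10 → 1 costing 8
Total via 2: 23 + 8 = 31 s.

31 s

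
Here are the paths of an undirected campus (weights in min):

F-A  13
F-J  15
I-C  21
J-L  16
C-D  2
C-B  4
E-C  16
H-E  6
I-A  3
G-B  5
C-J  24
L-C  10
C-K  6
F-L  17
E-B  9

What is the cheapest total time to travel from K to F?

33 min

Candidate routes:
K → C → L → J → F: 6+10+16+15 = 47
K → C → J → F: 6+24+15 = 45
K → C → I → A → F: 6+21+3+13 = 43
K → C → L → F: 6+10+17 = 33
The minimum is 33 min via K → C → L → F.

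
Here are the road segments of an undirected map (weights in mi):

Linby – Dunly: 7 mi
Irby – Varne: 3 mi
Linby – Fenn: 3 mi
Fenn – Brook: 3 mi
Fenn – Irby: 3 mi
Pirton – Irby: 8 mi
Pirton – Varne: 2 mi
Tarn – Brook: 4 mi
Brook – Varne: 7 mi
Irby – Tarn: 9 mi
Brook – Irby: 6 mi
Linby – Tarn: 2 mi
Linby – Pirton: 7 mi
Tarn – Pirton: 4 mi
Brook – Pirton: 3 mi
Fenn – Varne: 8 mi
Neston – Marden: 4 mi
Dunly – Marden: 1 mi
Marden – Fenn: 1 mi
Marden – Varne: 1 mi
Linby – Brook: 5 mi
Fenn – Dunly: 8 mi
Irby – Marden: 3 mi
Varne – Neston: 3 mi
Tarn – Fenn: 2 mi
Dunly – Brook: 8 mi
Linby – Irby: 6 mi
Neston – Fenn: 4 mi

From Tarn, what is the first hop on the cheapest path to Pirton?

Pirton

Enumerating some paths:
Tarn → Brook → Pirton: 4+3 = 7
Tarn → Pirton: 4 = 4
Tarn → Fenn → Marden → Varne → Pirton: 2+1+1+2 = 6
The minimum is 4 mi via Tarn → Pirton.
So from Tarn the first move is to Pirton.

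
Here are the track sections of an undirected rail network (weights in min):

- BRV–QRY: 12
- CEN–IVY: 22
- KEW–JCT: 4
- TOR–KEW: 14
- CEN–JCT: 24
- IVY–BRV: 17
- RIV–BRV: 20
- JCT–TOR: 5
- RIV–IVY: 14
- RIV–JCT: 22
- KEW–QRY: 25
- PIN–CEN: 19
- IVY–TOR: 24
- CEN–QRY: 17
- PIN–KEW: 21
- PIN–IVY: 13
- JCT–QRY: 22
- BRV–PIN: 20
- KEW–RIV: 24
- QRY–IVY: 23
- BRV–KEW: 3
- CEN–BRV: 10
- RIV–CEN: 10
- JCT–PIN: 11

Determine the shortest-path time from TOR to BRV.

Compare a few routes:
TOR - JCT - KEW - BRV: 5+4+3 = 12
TOR - KEW - BRV: 14+3 = 17
Cheapest is TOR - JCT - KEW - BRV at 12 min.

12 min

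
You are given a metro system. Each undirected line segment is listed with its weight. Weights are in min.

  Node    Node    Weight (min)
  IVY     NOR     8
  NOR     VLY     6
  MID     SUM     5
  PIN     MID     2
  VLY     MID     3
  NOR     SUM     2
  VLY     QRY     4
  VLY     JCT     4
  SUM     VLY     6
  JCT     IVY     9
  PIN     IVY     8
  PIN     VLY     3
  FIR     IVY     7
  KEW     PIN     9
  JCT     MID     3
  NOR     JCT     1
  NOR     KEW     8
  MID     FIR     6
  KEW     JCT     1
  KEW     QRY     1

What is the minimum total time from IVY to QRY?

11 min

Enumerating some paths:
IVY → PIN → VLY → JCT → KEW → QRY: 8+3+4+1+1 = 17
IVY → JCT → KEW → QRY: 9+1+1 = 11
IVY → PIN → VLY → QRY: 8+3+4 = 15
IVY → PIN → MID → JCT → KEW → QRY: 8+2+3+1+1 = 15
Cheapest is IVY → JCT → KEW → QRY at 11 min.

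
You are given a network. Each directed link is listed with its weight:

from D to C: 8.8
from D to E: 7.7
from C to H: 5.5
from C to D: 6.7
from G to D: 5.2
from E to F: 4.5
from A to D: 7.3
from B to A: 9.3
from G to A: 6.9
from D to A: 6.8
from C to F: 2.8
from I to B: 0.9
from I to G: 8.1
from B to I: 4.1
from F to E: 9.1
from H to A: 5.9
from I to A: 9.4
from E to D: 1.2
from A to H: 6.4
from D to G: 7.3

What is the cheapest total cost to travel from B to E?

24.3

Settle nodes by increasing distance from B:
B: 0
I: 4.1  (via B)
A: 9.3  (via B)
G: 12.2  (via I)
H: 15.7  (via A)
D: 16.6  (via A)
E: 24.3  (via D)
Shortest route: B–A–D–E = 24.3.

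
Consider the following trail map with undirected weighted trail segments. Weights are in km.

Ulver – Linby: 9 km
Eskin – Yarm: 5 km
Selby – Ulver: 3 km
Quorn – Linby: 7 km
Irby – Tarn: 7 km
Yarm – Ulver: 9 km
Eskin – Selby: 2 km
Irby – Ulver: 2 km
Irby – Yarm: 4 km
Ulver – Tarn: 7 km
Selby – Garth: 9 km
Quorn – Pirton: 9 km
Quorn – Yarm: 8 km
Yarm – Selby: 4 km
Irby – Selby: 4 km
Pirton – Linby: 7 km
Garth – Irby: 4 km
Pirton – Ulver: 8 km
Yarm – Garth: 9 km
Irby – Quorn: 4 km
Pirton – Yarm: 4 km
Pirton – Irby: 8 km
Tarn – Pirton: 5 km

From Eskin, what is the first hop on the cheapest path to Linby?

Compare a few routes:
Eskin - Selby - Yarm - Pirton - Linby: 2+4+4+7 = 17
Eskin - Yarm - Pirton - Linby: 5+4+7 = 16
Eskin - Selby - Ulver - Linby: 2+3+9 = 14
Cheapest is Eskin - Selby - Ulver - Linby at 14 km.
So from Eskin the first move is to Selby.

Selby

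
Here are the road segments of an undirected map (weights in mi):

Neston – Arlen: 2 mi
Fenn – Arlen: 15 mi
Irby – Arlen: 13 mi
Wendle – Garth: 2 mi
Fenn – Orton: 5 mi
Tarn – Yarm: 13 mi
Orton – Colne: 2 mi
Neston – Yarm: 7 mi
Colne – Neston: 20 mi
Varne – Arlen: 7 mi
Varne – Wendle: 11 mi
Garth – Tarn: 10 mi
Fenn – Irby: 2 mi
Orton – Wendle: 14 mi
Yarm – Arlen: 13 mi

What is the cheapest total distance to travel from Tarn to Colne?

28 mi

Settle nodes by increasing distance from Tarn:
Tarn: 0
Garth: 10  (via Tarn)
Wendle: 12  (via Garth)
Yarm: 13  (via Tarn)
Neston: 20  (via Yarm)
Arlen: 22  (via Neston)
Varne: 23  (via Wendle)
Orton: 26  (via Wendle)
Colne: 28  (via Orton)
Shortest route: Tarn–Garth–Wendle–Orton–Colne = 28 mi.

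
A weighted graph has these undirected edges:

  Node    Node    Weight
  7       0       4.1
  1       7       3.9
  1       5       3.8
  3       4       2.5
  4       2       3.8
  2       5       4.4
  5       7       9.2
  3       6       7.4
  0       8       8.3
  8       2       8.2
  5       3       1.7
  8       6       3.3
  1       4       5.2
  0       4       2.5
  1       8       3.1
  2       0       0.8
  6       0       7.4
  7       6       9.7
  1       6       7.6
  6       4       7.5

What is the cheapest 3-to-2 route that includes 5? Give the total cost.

6.1

Shortest 3→5: 3 → 5 = 1.7
Shortest 5→2: 5 → 2 = 4.4
Total via 5: 1.7 + 4.4 = 6.1.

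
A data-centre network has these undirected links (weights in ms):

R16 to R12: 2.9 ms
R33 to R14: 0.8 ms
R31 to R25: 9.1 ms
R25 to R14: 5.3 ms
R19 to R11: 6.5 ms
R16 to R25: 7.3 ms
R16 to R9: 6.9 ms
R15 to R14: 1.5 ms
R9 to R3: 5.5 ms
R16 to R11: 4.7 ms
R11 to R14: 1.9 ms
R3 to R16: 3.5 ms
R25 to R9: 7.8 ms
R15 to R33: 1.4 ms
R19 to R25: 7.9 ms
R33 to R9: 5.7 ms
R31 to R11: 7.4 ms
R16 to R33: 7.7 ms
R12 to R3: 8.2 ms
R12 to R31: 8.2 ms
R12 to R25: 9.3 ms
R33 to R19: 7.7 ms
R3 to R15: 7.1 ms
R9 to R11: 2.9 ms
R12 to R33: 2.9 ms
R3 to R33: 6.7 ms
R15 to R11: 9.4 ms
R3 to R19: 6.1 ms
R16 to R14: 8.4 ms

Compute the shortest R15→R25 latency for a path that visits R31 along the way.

Best R15 to R31: R15 → R14 → R11 → R31 costing 10.8
Best R31 to R25: R31 → R25 costing 9.1
Total via R31: 10.8 + 9.1 = 19.9 ms.

19.9 ms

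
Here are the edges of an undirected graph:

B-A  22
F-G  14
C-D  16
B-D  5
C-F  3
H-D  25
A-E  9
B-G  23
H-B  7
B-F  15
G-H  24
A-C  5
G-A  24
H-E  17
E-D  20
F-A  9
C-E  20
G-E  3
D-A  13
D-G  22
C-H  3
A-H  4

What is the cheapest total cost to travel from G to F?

14

Enumerating some paths:
G–F: 14 = 14
G–E–A–C–F: 3+9+5+3 = 20
G–E–A–F: 3+9+9 = 21
Cheapest is G–F at 14.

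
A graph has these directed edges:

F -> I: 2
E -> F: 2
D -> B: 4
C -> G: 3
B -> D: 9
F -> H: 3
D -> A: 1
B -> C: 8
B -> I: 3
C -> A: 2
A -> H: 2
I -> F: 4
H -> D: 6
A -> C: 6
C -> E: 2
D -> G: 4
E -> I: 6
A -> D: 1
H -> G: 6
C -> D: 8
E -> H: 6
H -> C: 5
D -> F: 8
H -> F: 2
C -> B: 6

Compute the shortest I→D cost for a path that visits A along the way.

Shortest I→A: I → F → H → C → A = 14
Best A to D: A → D costing 1
Total via A: 14 + 1 = 15.

15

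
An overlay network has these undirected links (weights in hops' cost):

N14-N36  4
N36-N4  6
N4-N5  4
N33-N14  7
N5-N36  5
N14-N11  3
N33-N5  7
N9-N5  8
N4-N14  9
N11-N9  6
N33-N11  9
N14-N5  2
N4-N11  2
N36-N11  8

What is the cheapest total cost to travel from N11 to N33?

Enumerating some paths:
N11–N33: 9 = 9
N11–N14–N33: 3+7 = 10
N11–N14–N5–N33: 3+2+7 = 12
Cheapest is N11–N33 at 9 hops' cost.

9 hops' cost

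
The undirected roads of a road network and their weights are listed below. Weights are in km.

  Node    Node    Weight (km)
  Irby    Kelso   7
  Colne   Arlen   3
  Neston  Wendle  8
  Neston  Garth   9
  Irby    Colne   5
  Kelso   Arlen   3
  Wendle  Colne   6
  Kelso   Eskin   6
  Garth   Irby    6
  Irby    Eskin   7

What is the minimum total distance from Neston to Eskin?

Settle nodes by increasing distance from Neston:
Neston: 0
Wendle: 8  (via Neston)
Garth: 9  (via Neston)
Colne: 14  (via Wendle)
Irby: 15  (via Garth)
Arlen: 17  (via Colne)
Kelso: 20  (via Arlen)
Eskin: 22  (via Irby)
Shortest route: Neston–Garth–Irby–Eskin = 22 km.

22 km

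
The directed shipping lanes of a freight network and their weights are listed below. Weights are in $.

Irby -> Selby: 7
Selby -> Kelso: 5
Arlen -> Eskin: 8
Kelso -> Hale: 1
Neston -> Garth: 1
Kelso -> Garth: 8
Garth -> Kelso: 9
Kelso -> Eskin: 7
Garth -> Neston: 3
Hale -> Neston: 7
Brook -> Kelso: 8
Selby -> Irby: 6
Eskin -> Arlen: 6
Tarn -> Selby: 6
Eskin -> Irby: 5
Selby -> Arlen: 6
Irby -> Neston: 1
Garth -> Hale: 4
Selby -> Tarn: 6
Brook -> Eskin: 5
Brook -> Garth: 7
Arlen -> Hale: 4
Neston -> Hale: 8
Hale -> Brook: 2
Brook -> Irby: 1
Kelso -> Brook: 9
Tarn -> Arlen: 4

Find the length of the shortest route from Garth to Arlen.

Running Dijkstra from Garth:
Garth: 0
Neston: 3  (via Garth)
Hale: 4  (via Garth)
Brook: 6  (via Hale)
Irby: 7  (via Brook)
Kelso: 9  (via Garth)
Eskin: 11  (via Brook)
Selby: 14  (via Irby)
Arlen: 17  (via Eskin)
Shortest route: Garth–Hale–Brook–Eskin–Arlen = $17.

$17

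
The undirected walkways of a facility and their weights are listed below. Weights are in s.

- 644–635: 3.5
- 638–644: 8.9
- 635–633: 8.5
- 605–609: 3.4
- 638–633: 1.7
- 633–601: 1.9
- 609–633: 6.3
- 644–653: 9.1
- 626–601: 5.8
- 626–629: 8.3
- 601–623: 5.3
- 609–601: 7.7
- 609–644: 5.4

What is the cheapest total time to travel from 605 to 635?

Enumerating some paths:
605 - 609 - 633 - 635: 3.4+6.3+8.5 = 18.2
605 - 609 - 601 - 633 - 635: 3.4+7.7+1.9+8.5 = 21.5
605 - 609 - 644 - 635: 3.4+5.4+3.5 = 12.3
Cheapest is 605 - 609 - 644 - 635 at 12.3 s.

12.3 s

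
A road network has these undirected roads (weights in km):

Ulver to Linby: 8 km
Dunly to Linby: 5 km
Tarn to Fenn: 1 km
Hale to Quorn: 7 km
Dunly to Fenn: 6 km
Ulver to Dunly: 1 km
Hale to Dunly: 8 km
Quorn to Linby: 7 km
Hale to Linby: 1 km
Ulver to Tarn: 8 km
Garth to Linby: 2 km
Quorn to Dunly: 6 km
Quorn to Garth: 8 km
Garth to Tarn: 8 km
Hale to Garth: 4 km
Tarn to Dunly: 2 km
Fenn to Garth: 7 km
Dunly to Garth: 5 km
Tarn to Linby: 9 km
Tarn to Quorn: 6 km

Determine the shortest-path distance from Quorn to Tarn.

Shortest distances from Quorn:
Quorn: 0
Tarn: 6  (via Quorn)
Shortest route: Quorn–Tarn = 6 km.

6 km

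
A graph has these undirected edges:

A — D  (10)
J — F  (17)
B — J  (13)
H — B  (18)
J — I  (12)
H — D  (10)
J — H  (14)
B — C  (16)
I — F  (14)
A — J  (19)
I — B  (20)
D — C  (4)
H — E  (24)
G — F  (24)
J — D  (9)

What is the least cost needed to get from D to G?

50

Candidate routes:
D–J–I–F–G: 9+12+14+24 = 59
D–J–F–G: 9+17+24 = 50
Cheapest is D–J–F–G at 50.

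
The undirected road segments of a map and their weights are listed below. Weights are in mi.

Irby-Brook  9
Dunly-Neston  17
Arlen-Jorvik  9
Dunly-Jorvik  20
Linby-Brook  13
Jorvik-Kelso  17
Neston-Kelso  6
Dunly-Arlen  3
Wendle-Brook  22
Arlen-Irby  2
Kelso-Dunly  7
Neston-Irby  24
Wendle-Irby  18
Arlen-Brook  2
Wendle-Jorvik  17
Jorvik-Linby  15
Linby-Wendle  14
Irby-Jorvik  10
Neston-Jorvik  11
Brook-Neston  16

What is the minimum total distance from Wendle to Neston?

28 mi

Running Dijkstra from Wendle:
Wendle: 0
Linby: 14  (via Wendle)
Jorvik: 17  (via Wendle)
Irby: 18  (via Wendle)
Arlen: 20  (via Irby)
Brook: 22  (via Wendle)
Dunly: 23  (via Arlen)
Neston: 28  (via Jorvik)
Shortest route: Wendle → Jorvik → Neston = 28 mi.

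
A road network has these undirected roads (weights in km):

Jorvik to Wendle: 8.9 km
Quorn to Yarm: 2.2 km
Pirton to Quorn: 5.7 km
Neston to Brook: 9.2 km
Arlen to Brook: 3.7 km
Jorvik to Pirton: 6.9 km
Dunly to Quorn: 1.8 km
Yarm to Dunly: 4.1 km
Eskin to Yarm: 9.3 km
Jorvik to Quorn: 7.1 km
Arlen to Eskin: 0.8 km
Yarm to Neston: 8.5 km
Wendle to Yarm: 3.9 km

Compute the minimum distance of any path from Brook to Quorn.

16 km

Running Dijkstra from Brook:
Brook: 0
Arlen: 3.7  (via Brook)
Eskin: 4.5  (via Arlen)
Neston: 9.2  (via Brook)
Yarm: 13.8  (via Eskin)
Quorn: 16  (via Yarm)
Shortest route: Brook → Arlen → Eskin → Yarm → Quorn = 16 km.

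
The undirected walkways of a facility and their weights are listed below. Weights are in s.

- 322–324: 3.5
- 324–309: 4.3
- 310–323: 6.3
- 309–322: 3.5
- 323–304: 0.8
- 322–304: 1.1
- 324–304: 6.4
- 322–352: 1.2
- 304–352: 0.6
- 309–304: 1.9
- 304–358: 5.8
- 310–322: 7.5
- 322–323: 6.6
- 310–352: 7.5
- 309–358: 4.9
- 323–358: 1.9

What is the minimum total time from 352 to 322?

1.2 s

Settle nodes by increasing distance from 352:
352: 0
304: 0.6  (via 352)
322: 1.2  (via 352)
Shortest route: 352–322 = 1.2 s.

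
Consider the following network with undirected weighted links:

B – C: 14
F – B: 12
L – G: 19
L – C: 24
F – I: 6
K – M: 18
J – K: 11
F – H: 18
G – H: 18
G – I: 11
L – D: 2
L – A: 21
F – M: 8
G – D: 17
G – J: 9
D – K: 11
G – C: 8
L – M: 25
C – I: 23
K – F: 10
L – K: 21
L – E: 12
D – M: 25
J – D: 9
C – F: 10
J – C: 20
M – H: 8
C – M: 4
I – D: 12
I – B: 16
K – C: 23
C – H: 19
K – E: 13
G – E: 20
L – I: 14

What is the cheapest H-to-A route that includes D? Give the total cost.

Shortest H→D: H → M → D = 33
Shortest D→A: D → L → A = 23
Total via D: 33 + 23 = 56.

56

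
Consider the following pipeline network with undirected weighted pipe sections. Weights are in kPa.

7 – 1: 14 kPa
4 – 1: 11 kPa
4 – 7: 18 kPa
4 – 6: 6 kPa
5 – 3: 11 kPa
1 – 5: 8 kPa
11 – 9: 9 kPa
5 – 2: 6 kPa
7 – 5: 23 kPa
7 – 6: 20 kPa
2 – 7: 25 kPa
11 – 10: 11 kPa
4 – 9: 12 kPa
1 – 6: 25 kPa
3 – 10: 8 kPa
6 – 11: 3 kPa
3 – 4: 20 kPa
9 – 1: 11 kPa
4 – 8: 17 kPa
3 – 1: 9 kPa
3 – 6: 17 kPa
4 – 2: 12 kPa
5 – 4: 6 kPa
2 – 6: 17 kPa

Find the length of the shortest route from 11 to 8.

26 kPa

Enumerating some paths:
11 - 9 - 1 - 4 - 8: 9+11+11+17 = 48
11 - 6 - 2 - 5 - 4 - 8: 3+17+6+6+17 = 49
11 - 6 - 4 - 8: 3+6+17 = 26
11 - 9 - 4 - 8: 9+12+17 = 38
The minimum is 26 kPa via 11 - 6 - 4 - 8.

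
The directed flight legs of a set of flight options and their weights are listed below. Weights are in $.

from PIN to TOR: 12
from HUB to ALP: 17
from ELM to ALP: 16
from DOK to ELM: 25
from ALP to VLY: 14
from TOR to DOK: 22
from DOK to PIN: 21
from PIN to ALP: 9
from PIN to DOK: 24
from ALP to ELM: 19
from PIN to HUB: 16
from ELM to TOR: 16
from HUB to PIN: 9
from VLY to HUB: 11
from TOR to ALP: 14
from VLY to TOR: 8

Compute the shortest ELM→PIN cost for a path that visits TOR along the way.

$59

Best ELM to TOR: ELM–TOR costing 16
Best TOR to PIN: TOR–DOK–PIN costing 43
Total via TOR: 16 + 43 = $59.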